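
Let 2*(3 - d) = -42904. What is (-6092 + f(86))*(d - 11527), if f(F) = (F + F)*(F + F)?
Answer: 233228576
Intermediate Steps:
d = 21455 (d = 3 - ½*(-42904) = 3 + 21452 = 21455)
f(F) = 4*F² (f(F) = (2*F)*(2*F) = 4*F²)
(-6092 + f(86))*(d - 11527) = (-6092 + 4*86²)*(21455 - 11527) = (-6092 + 4*7396)*9928 = (-6092 + 29584)*9928 = 23492*9928 = 233228576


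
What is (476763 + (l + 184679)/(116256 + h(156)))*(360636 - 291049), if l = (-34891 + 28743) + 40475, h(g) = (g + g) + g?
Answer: 645418304858061/19454 ≈ 3.3177e+10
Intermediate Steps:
h(g) = 3*g (h(g) = 2*g + g = 3*g)
l = 34327 (l = -6148 + 40475 = 34327)
(476763 + (l + 184679)/(116256 + h(156)))*(360636 - 291049) = (476763 + (34327 + 184679)/(116256 + 3*156))*(360636 - 291049) = (476763 + 219006/(116256 + 468))*69587 = (476763 + 219006/116724)*69587 = (476763 + 219006*(1/116724))*69587 = (476763 + 36501/19454)*69587 = (9274983903/19454)*69587 = 645418304858061/19454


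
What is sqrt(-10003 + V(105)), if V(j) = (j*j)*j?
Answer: sqrt(1147622) ≈ 1071.3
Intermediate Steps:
V(j) = j**3 (V(j) = j**2*j = j**3)
sqrt(-10003 + V(105)) = sqrt(-10003 + 105**3) = sqrt(-10003 + 1157625) = sqrt(1147622)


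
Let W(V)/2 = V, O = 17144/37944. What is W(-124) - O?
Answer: -1178407/4743 ≈ -248.45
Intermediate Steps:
O = 2143/4743 (O = 17144*(1/37944) = 2143/4743 ≈ 0.45182)
W(V) = 2*V
W(-124) - O = 2*(-124) - 1*2143/4743 = -248 - 2143/4743 = -1178407/4743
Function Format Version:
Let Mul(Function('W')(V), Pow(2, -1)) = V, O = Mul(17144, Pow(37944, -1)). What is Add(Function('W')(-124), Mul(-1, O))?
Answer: Rational(-1178407, 4743) ≈ -248.45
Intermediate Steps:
O = Rational(2143, 4743) (O = Mul(17144, Rational(1, 37944)) = Rational(2143, 4743) ≈ 0.45182)
Function('W')(V) = Mul(2, V)
Add(Function('W')(-124), Mul(-1, O)) = Add(Mul(2, -124), Mul(-1, Rational(2143, 4743))) = Add(-248, Rational(-2143, 4743)) = Rational(-1178407, 4743)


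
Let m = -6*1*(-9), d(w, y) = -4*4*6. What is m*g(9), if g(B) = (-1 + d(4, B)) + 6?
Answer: -4914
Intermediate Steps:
d(w, y) = -96 (d(w, y) = -16*6 = -96)
g(B) = -91 (g(B) = (-1 - 96) + 6 = -97 + 6 = -91)
m = 54 (m = -6*(-9) = 54)
m*g(9) = 54*(-91) = -4914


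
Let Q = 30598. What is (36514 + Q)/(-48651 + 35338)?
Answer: -67112/13313 ≈ -5.0411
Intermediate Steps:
(36514 + Q)/(-48651 + 35338) = (36514 + 30598)/(-48651 + 35338) = 67112/(-13313) = 67112*(-1/13313) = -67112/13313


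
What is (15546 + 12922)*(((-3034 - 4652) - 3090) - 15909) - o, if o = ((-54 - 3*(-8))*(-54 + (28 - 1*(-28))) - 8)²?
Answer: -759673204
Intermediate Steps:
o = 4624 (o = ((-54 + 24)*(-54 + (28 + 28)) - 8)² = (-30*(-54 + 56) - 8)² = (-30*2 - 8)² = (-60 - 8)² = (-68)² = 4624)
(15546 + 12922)*(((-3034 - 4652) - 3090) - 15909) - o = (15546 + 12922)*(((-3034 - 4652) - 3090) - 15909) - 1*4624 = 28468*((-7686 - 3090) - 15909) - 4624 = 28468*(-10776 - 15909) - 4624 = 28468*(-26685) - 4624 = -759668580 - 4624 = -759673204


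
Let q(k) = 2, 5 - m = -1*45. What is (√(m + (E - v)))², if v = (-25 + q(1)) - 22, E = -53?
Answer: 42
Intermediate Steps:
m = 50 (m = 5 - (-1)*45 = 5 - 1*(-45) = 5 + 45 = 50)
v = -45 (v = (-25 + 2) - 22 = -23 - 22 = -45)
(√(m + (E - v)))² = (√(50 + (-53 - 1*(-45))))² = (√(50 + (-53 + 45)))² = (√(50 - 8))² = (√42)² = 42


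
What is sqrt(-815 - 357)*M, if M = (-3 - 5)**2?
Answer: 128*I*sqrt(293) ≈ 2191.0*I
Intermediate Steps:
M = 64 (M = (-8)**2 = 64)
sqrt(-815 - 357)*M = sqrt(-815 - 357)*64 = sqrt(-1172)*64 = (2*I*sqrt(293))*64 = 128*I*sqrt(293)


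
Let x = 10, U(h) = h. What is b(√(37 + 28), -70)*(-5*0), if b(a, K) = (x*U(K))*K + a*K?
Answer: 0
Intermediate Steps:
b(a, K) = 10*K² + K*a (b(a, K) = (10*K)*K + a*K = 10*K² + K*a)
b(√(37 + 28), -70)*(-5*0) = (-70*(√(37 + 28) + 10*(-70)))*(-5*0) = -70*(√65 - 700)*0 = -70*(-700 + √65)*0 = (49000 - 70*√65)*0 = 0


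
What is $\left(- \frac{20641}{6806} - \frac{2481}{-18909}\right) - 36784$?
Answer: $- \frac{1578092522573}{42898218} \approx -36787.0$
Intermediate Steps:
$\left(- \frac{20641}{6806} - \frac{2481}{-18909}\right) - 36784 = \left(\left(-20641\right) \frac{1}{6806} - - \frac{827}{6303}\right) - 36784 = \left(- \frac{20641}{6806} + \frac{827}{6303}\right) - 36784 = - \frac{124471661}{42898218} - 36784 = - \frac{1578092522573}{42898218}$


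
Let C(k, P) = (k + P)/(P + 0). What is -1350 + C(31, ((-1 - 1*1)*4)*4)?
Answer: -43199/32 ≈ -1350.0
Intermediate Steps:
C(k, P) = (P + k)/P
-1350 + C(31, ((-1 - 1*1)*4)*4) = -1350 + (((-1 - 1*1)*4)*4 + 31)/((((-1 - 1*1)*4)*4)) = -1350 + (((-1 - 1)*4)*4 + 31)/((((-1 - 1)*4)*4)) = -1350 + (-2*4*4 + 31)/((-2*4*4)) = -1350 + (-8*4 + 31)/((-8*4)) = -1350 + (-32 + 31)/(-32) = -1350 - 1/32*(-1) = -1350 + 1/32 = -43199/32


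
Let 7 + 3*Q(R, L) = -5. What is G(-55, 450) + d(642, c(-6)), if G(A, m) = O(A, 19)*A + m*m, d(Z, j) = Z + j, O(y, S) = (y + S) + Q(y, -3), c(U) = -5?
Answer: 205337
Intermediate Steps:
Q(R, L) = -4 (Q(R, L) = -7/3 + (1/3)*(-5) = -7/3 - 5/3 = -4)
O(y, S) = -4 + S + y (O(y, S) = (y + S) - 4 = (S + y) - 4 = -4 + S + y)
G(A, m) = m**2 + A*(15 + A) (G(A, m) = (-4 + 19 + A)*A + m*m = (15 + A)*A + m**2 = A*(15 + A) + m**2 = m**2 + A*(15 + A))
G(-55, 450) + d(642, c(-6)) = (450**2 - 55*(15 - 55)) + (642 - 5) = (202500 - 55*(-40)) + 637 = (202500 + 2200) + 637 = 204700 + 637 = 205337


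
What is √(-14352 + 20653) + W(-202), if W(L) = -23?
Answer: -23 + √6301 ≈ 56.379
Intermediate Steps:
√(-14352 + 20653) + W(-202) = √(-14352 + 20653) - 23 = √6301 - 23 = -23 + √6301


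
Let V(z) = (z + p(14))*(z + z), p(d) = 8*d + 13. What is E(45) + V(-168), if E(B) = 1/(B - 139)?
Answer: 1358111/94 ≈ 14448.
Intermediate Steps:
p(d) = 13 + 8*d
E(B) = 1/(-139 + B)
V(z) = 2*z*(125 + z) (V(z) = (z + (13 + 8*14))*(z + z) = (z + (13 + 112))*(2*z) = (z + 125)*(2*z) = (125 + z)*(2*z) = 2*z*(125 + z))
E(45) + V(-168) = 1/(-139 + 45) + 2*(-168)*(125 - 168) = 1/(-94) + 2*(-168)*(-43) = -1/94 + 14448 = 1358111/94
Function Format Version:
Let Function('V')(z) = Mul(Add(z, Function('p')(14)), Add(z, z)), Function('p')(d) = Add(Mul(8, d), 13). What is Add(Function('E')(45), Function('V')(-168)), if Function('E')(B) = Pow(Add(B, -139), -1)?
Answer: Rational(1358111, 94) ≈ 14448.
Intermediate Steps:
Function('p')(d) = Add(13, Mul(8, d))
Function('E')(B) = Pow(Add(-139, B), -1)
Function('V')(z) = Mul(2, z, Add(125, z)) (Function('V')(z) = Mul(Add(z, Add(13, Mul(8, 14))), Add(z, z)) = Mul(Add(z, Add(13, 112)), Mul(2, z)) = Mul(Add(z, 125), Mul(2, z)) = Mul(Add(125, z), Mul(2, z)) = Mul(2, z, Add(125, z)))
Add(Function('E')(45), Function('V')(-168)) = Add(Pow(Add(-139, 45), -1), Mul(2, -168, Add(125, -168))) = Add(Pow(-94, -1), Mul(2, -168, -43)) = Add(Rational(-1, 94), 14448) = Rational(1358111, 94)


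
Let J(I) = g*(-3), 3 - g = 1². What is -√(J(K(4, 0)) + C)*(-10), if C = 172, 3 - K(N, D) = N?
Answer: 10*√166 ≈ 128.84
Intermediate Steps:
g = 2 (g = 3 - 1*1² = 3 - 1*1 = 3 - 1 = 2)
K(N, D) = 3 - N
J(I) = -6 (J(I) = 2*(-3) = -6)
-√(J(K(4, 0)) + C)*(-10) = -√(-6 + 172)*(-10) = -√166*(-10) = -(-10)*√166 = 10*√166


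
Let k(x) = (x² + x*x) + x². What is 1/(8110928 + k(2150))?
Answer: 1/21978428 ≈ 4.5499e-8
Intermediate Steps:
k(x) = 3*x² (k(x) = (x² + x²) + x² = 2*x² + x² = 3*x²)
1/(8110928 + k(2150)) = 1/(8110928 + 3*2150²) = 1/(8110928 + 3*4622500) = 1/(8110928 + 13867500) = 1/21978428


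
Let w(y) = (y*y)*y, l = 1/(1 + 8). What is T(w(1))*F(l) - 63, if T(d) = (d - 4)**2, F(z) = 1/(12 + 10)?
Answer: -1377/22 ≈ -62.591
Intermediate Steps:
l = 1/9 ≈ 0.11111
w(y) = y**3 (w(y) = y**2*y = y**3)
F(z) = 1/22
T(d) = (-4 + d)**2
T(w(1))*F(l) - 63 = (-4 + 1**3)**2*(1/22) - 63 = (-4 + 1)**2*(1/22) - 63 = (-3)**2*(1/22) - 63 = 9*(1/22) - 63 = 9/22 - 63 = -1377/22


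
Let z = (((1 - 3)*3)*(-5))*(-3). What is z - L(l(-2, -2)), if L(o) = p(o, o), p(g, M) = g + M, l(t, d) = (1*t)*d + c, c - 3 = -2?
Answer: -100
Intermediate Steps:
c = 1 (c = 3 - 2 = 1)
l(t, d) = 1 + d*t (l(t, d) = (1*t)*d + 1 = t*d + 1 = d*t + 1 = 1 + d*t)
p(g, M) = M + g
L(o) = 2*o (L(o) = o + o = 2*o)
z = -90 (z = (-2*3*(-5))*(-3) = -6*(-5)*(-3) = 30*(-3) = -90)
z - L(l(-2, -2)) = -90 - 2*(1 - 2*(-2)) = -90 - 2*(1 + 4) = -90 - 2*5 = -90 - 1*10 = -90 - 10 = -100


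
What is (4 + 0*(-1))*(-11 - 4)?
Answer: -60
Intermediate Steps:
(4 + 0*(-1))*(-11 - 4) = (4 + 0)*(-15) = 4*(-15) = -60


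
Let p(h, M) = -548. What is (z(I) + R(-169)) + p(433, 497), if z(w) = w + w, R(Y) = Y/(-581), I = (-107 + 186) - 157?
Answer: -408855/581 ≈ -703.71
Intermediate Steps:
I = -78 (I = 79 - 157 = -78)
R(Y) = -Y/581 (R(Y) = Y*(-1/581) = -Y/581)
z(w) = 2*w
(z(I) + R(-169)) + p(433, 497) = (2*(-78) - 1/581*(-169)) - 548 = (-156 + 169/581) - 548 = -90467/581 - 548 = -408855/581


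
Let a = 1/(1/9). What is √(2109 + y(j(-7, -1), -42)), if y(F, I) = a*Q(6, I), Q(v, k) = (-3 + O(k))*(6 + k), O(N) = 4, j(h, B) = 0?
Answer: √1785 ≈ 42.249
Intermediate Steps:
Q(v, k) = 6 + k (Q(v, k) = (-3 + 4)*(6 + k) = 1*(6 + k) = 6 + k)
a = 9 (a = 1/(⅑) = 9)
y(F, I) = 54 + 9*I (y(F, I) = 9*(6 + I) = 54 + 9*I)
√(2109 + y(j(-7, -1), -42)) = √(2109 + (54 + 9*(-42))) = √(2109 + (54 - 378)) = √(2109 - 324) = √1785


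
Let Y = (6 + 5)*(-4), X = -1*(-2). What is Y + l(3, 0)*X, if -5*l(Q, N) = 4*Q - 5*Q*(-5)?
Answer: -394/5 ≈ -78.800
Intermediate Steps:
X = 2
l(Q, N) = -29*Q/5 (l(Q, N) = -(4*Q - 5*Q*(-5))/5 = -(4*Q + 25*Q)/5 = -29*Q/5)
Y = -44 (Y = 11*(-4) = -44)
Y + l(3, 0)*X = -44 - 29/5*3*2 = -44 - 87/5*2 = -44 - 174/5 = -394/5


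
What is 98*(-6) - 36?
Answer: -624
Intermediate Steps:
98*(-6) - 36 = -588 - 36 = -624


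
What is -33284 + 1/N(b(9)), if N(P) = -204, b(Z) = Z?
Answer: -6789937/204 ≈ -33284.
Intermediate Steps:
-33284 + 1/N(b(9)) = -33284 + 1/(-204) = -33284 - 1/204 = -6789937/204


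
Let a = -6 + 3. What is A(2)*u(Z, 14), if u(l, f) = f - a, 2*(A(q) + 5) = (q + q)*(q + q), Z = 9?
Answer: 51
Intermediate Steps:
a = -3
A(q) = -5 + 2*q**2 (A(q) = -5 + ((q + q)*(q + q))/2 = -5 + ((2*q)*(2*q))/2 = -5 + (4*q**2)/2 = -5 + 2*q**2)
u(l, f) = 3 + f (u(l, f) = f - 1*(-3) = f + 3 = 3 + f)
A(2)*u(Z, 14) = (-5 + 2*2**2)*(3 + 14) = (-5 + 2*4)*17 = (-5 + 8)*17 = 3*17 = 51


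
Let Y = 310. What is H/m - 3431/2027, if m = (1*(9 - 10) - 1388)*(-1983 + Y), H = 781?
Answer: -7971364420/4710336519 ≈ -1.6923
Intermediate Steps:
m = 2323797 (m = (1*(9 - 10) - 1388)*(-1983 + 310) = (1*(-1) - 1388)*(-1673) = (-1 - 1388)*(-1673) = -1389*(-1673) = 2323797)
H/m - 3431/2027 = 781/2323797 - 3431/2027 = -7971364420/4710336519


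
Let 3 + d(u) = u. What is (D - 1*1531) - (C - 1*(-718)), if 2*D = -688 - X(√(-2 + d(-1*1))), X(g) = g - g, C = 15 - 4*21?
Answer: -2524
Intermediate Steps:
C = -69 (C = 15 - 84 = -69)
d(u) = -3 + u
X(g) = 0
D = -344 (D = (-688 - 1*0)/2 = (-688 + 0)/2 = (½)*(-688) = -344)
(D - 1*1531) - (C - 1*(-718)) = (-344 - 1*1531) - (-69 - 1*(-718)) = (-344 - 1531) - (-69 + 718) = -1875 - 1*649 = -1875 - 649 = -2524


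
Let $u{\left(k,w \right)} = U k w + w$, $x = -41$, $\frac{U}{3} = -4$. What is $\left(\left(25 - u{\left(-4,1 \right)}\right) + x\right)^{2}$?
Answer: $4225$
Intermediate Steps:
$U = -12$ ($U = 3 \left(-4\right) = -12$)
$u{\left(k,w \right)} = w - 12 k w$ ($u{\left(k,w \right)} = - 12 k w + w = w - 12 k w$)
$\left(\left(25 - u{\left(-4,1 \right)}\right) + x\right)^{2} = \left(\left(25 - 1 \left(1 - -48\right)\right) - 41\right)^{2} = \left(\left(25 - 1 \left(1 + 48\right)\right) - 41\right)^{2} = \left(\left(25 - 1 \cdot 49\right) - 41\right)^{2} = \left(\left(25 - 49\right) - 41\right)^{2} = \left(-24 - 41\right)^{2} = \left(-65\right)^{2} = 4225$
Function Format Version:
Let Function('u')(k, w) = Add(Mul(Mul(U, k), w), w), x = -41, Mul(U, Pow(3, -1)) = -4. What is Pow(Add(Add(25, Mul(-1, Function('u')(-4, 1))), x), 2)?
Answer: 4225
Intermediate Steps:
U = -12 (U = Mul(3, -4) = -12)
Function('u')(k, w) = Add(w, Mul(-12, k, w)) (Function('u')(k, w) = Add(Mul(Mul(-12, k), w), w) = Add(Mul(-12, k, w), w) = Add(w, Mul(-12, k, w)))
Pow(Add(Add(25, Mul(-1, Function('u')(-4, 1))), x), 2) = Pow(Add(Add(25, Mul(-1, Mul(1, Add(1, Mul(-12, -4))))), -41), 2) = Pow(Add(Add(25, Mul(-1, Mul(1, Add(1, 48)))), -41), 2) = Pow(Add(Add(25, Mul(-1, Mul(1, 49))), -41), 2) = Pow(Add(Add(25, Mul(-1, 49)), -41), 2) = Pow(Add(Add(25, -49), -41), 2) = Pow(Add(-24, -41), 2) = Pow(-65, 2) = 4225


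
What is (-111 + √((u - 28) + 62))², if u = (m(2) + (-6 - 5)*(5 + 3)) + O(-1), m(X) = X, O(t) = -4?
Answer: 12265 - 444*I*√14 ≈ 12265.0 - 1661.3*I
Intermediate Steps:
u = -90 (u = (2 + (-6 - 5)*(5 + 3)) - 4 = (2 - 11*8) - 4 = (2 - 88) - 4 = -86 - 4 = -90)
(-111 + √((u - 28) + 62))² = (-111 + √((-90 - 28) + 62))² = (-111 + √(-118 + 62))² = (-111 + √(-56))² = (-111 + 2*I*√14)²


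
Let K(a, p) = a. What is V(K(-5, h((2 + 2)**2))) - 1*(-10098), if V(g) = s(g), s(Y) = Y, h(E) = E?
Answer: 10093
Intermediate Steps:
V(g) = g
V(K(-5, h((2 + 2)**2))) - 1*(-10098) = -5 - 1*(-10098) = -5 + 10098 = 10093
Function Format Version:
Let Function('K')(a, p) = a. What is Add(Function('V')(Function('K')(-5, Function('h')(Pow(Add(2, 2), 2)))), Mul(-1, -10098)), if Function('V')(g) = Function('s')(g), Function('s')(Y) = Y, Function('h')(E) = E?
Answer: 10093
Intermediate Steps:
Function('V')(g) = g
Add(Function('V')(Function('K')(-5, Function('h')(Pow(Add(2, 2), 2)))), Mul(-1, -10098)) = Add(-5, Mul(-1, -10098)) = Add(-5, 10098) = 10093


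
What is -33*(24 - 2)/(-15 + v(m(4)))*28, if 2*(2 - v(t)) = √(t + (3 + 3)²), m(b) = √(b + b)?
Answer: 20328/(13 + √(36 + 2*√2)/2) ≈ 1261.4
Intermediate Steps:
m(b) = √2*√b (m(b) = √(2*b) = √2*√b)
v(t) = 2 - √(36 + t)/2 (v(t) = 2 - √(t + (3 + 3)²)/2 = 2 - √(t + 6²)/2 = 2 - √(t + 36)/2 = 2 - √(36 + t)/2)
-33*(24 - 2)/(-15 + v(m(4)))*28 = -33*(24 - 2)/(-15 + (2 - √(36 + √2*√4)/2))*28 = -726/(-15 + (2 - √(36 + √2*2)/2))*28 = -726/(-15 + (2 - √(36 + 2*√2)/2))*28 = -726/(-13 - √(36 + 2*√2)/2)*28 = -20328/(-13 - √(36 + 2*√2)/2)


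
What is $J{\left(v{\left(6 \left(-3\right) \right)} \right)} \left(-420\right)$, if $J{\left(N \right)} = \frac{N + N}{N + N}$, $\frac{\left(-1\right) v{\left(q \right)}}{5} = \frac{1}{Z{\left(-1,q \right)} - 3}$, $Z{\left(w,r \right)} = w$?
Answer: $-420$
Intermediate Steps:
$v{\left(q \right)} = \frac{5}{4}$ ($v{\left(q \right)} = - \frac{5}{-1 - 3} = - \frac{5}{-4} = \left(-5\right) \left(- \frac{1}{4}\right) = \frac{5}{4}$)
$J{\left(N \right)} = 1$ ($J{\left(N \right)} = \frac{2 N}{2 N} = 2 N \frac{1}{2 N} = 1$)
$J{\left(v{\left(6 \left(-3\right) \right)} \right)} \left(-420\right) = 1 \left(-420\right) = -420$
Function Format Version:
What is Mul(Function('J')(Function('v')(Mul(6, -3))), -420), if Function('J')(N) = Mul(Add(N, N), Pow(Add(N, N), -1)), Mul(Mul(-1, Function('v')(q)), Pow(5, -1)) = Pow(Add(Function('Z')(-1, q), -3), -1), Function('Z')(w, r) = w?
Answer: -420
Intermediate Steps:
Function('v')(q) = Rational(5, 4) (Function('v')(q) = Mul(-5, Pow(Add(-1, -3), -1)) = Mul(-5, Pow(-4, -1)) = Mul(-5, Rational(-1, 4)) = Rational(5, 4))
Function('J')(N) = 1 (Function('J')(N) = Mul(Mul(2, N), Pow(Mul(2, N), -1)) = Mul(Mul(2, N), Mul(Rational(1, 2), Pow(N, -1))) = 1)
Mul(Function('J')(Function('v')(Mul(6, -3))), -420) = Mul(1, -420) = -420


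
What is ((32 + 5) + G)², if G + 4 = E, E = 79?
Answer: 12544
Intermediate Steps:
G = 75 (G = -4 + 79 = 75)
((32 + 5) + G)² = ((32 + 5) + 75)² = (37 + 75)² = 112² = 12544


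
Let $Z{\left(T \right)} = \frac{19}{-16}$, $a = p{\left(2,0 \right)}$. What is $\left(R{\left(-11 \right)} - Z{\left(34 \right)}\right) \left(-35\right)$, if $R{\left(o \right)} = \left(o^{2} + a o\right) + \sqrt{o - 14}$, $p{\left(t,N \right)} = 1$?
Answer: $- \frac{62265}{16} - 175 i \approx -3891.6 - 175.0 i$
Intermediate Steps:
$a = 1$
$Z{\left(T \right)} = - \frac{19}{16}$ ($Z{\left(T \right)} = 19 \left(- \frac{1}{16}\right) = - \frac{19}{16}$)
$R{\left(o \right)} = o + o^{2} + \sqrt{-14 + o}$ ($R{\left(o \right)} = \left(o^{2} + 1 o\right) + \sqrt{o - 14} = \left(o^{2} + o\right) + \sqrt{-14 + o} = \left(o + o^{2}\right) + \sqrt{-14 + o} = o + o^{2} + \sqrt{-14 + o}$)
$\left(R{\left(-11 \right)} - Z{\left(34 \right)}\right) \left(-35\right) = \left(\left(-11 + \left(-11\right)^{2} + \sqrt{-14 - 11}\right) - - \frac{19}{16}\right) \left(-35\right) = \left(\left(-11 + 121 + \sqrt{-25}\right) + \frac{19}{16}\right) \left(-35\right) = \left(\left(-11 + 121 + 5 i\right) + \frac{19}{16}\right) \left(-35\right) = \left(\left(110 + 5 i\right) + \frac{19}{16}\right) \left(-35\right) = \left(\frac{1779}{16} + 5 i\right) \left(-35\right) = - \frac{62265}{16} - 175 i$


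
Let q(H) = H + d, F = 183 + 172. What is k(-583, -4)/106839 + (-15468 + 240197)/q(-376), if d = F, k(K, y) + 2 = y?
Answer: -2667757973/249291 ≈ -10701.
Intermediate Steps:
k(K, y) = -2 + y
F = 355
d = 355
q(H) = 355 + H (q(H) = H + 355 = 355 + H)
k(-583, -4)/106839 + (-15468 + 240197)/q(-376) = (-2 - 4)/106839 + (-15468 + 240197)/(355 - 376) = -6*1/106839 + 224729/(-21) = -2/35613 + 224729*(-1/21) = -2/35613 - 224729/21 = -2667757973/249291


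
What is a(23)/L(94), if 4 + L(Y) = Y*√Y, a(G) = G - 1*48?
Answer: -25/207642 - 1175*√94/415284 ≈ -0.027552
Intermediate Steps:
a(G) = -48 + G (a(G) = G - 48 = -48 + G)
L(Y) = -4 + Y^(3/2) (L(Y) = -4 + Y*√Y = -4 + Y^(3/2))
a(23)/L(94) = (-48 + 23)/(-4 + 94^(3/2)) = -25/(-4 + 94*√94)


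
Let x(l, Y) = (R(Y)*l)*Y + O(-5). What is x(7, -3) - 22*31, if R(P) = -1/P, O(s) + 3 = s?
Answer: -697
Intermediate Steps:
O(s) = -3 + s
x(l, Y) = -8 - l (x(l, Y) = ((-1/Y)*l)*Y + (-3 - 5) = (-l/Y)*Y - 8 = -l - 8 = -8 - l)
x(7, -3) - 22*31 = (-8 - 1*7) - 22*31 = (-8 - 7) - 682 = -15 - 682 = -697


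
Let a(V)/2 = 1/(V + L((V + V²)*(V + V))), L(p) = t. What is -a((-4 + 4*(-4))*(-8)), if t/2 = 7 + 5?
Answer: -1/92 ≈ -0.010870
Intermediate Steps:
t = 24 (t = 2*(7 + 5) = 2*12 = 24)
L(p) = 24
a(V) = 2/(24 + V) (a(V) = 2/(V + 24) = 2/(24 + V))
-a((-4 + 4*(-4))*(-8)) = -2/(24 + (-4 + 4*(-4))*(-8)) = -2/(24 + (-4 - 16)*(-8)) = -2/(24 - 20*(-8)) = -2/(24 + 160) = -2/184 = -1*1/92 = -1/92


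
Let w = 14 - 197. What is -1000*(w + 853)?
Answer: -670000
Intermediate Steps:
w = -183
-1000*(w + 853) = -1000*(-183 + 853) = -1000*670 = -670000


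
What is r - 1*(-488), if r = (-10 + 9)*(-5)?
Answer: 493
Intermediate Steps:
r = 5 (r = -1*(-5) = 5)
r - 1*(-488) = 5 - 1*(-488) = 5 + 488 = 493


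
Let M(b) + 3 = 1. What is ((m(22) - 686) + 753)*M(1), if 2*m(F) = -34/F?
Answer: -1457/11 ≈ -132.45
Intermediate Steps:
M(b) = -2 (M(b) = -3 + 1 = -2)
m(F) = -17/F (m(F) = (-34/F)/2 = -17/F)
((m(22) - 686) + 753)*M(1) = ((-17/22 - 686) + 753)*(-2) = (-15109/22 + 753)*(-2) = (1457/22)*(-2) = -1457/11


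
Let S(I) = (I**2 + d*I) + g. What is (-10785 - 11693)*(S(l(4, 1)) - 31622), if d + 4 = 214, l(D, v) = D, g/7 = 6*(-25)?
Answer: 715160048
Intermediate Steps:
g = -1050 (g = 7*(6*(-25)) = 7*(-150) = -1050)
d = 210 (d = -4 + 214 = 210)
S(I) = -1050 + I**2 + 210*I (S(I) = (I**2 + 210*I) - 1050 = -1050 + I**2 + 210*I)
(-10785 - 11693)*(S(l(4, 1)) - 31622) = (-10785 - 11693)*((-1050 + 4**2 + 210*4) - 31622) = -22478*((-1050 + 16 + 840) - 31622) = -22478*(-194 - 31622) = -22478*(-31816) = 715160048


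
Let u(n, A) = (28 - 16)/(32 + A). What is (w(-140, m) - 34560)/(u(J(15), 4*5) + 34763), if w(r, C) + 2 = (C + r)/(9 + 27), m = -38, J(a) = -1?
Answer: -8088665/8134596 ≈ -0.99435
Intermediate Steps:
u(n, A) = 12/(32 + A)
w(r, C) = -2 + C/36 + r/36 (w(r, C) = -2 + (C + r)/(9 + 27) = -2 + (C + r)/36 = -2 + (C + r)*(1/36) = -2 + (C/36 + r/36) = -2 + C/36 + r/36)
(w(-140, m) - 34560)/(u(J(15), 4*5) + 34763) = ((-2 + (1/36)*(-38) + (1/36)*(-140)) - 34560)/(12/(32 + 4*5) + 34763) = ((-2 - 19/18 - 35/9) - 34560)/(12/(32 + 20) + 34763) = (-125/18 - 34560)/(12/52 + 34763) = -622205/(18*(12*(1/52) + 34763)) = -622205/(18*(3/13 + 34763)) = -622205/(18*451922/13) = -622205/18*13/451922 = -8088665/8134596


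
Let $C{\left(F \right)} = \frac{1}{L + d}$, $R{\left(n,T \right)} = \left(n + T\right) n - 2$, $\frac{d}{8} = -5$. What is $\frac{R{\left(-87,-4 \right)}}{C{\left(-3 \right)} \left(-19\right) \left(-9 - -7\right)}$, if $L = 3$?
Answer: $- \frac{292855}{38} \approx -7706.7$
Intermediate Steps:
$d = -40$ ($d = 8 \left(-5\right) = -40$)
$R{\left(n,T \right)} = -2 + n \left(T + n\right)$ ($R{\left(n,T \right)} = \left(T + n\right) n - 2 = n \left(T + n\right) - 2 = -2 + n \left(T + n\right)$)
$C{\left(F \right)} = - \frac{1}{37}$ ($C{\left(F \right)} = \frac{1}{3 - 40} = \frac{1}{-37} = - \frac{1}{37}$)
$\frac{R{\left(-87,-4 \right)}}{C{\left(-3 \right)} \left(-19\right) \left(-9 - -7\right)} = \frac{-2 + \left(-87\right)^{2} - -348}{\left(- \frac{1}{37}\right) \left(-19\right) \left(-9 - -7\right)} = \frac{-2 + 7569 + 348}{\frac{19}{37} \left(-9 + 7\right)} = \frac{7915}{\frac{19}{37} \left(-2\right)} = \frac{7915}{- \frac{38}{37}} = 7915 \left(- \frac{37}{38}\right) = - \frac{292855}{38}$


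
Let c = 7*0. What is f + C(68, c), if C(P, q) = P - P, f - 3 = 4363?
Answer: 4366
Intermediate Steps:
f = 4366 (f = 3 + 4363 = 4366)
c = 0
C(P, q) = 0
f + C(68, c) = 4366 + 0 = 4366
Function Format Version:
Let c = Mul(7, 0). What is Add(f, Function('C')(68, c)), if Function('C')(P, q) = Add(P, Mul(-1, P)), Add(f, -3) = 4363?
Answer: 4366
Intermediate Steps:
f = 4366 (f = Add(3, 4363) = 4366)
c = 0
Function('C')(P, q) = 0
Add(f, Function('C')(68, c)) = Add(4366, 0) = 4366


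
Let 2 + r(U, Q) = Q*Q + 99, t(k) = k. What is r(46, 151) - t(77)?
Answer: 22821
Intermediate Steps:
r(U, Q) = 97 + Q**2 (r(U, Q) = -2 + (Q*Q + 99) = -2 + (Q**2 + 99) = -2 + (99 + Q**2) = 97 + Q**2)
r(46, 151) - t(77) = (97 + 151**2) - 1*77 = (97 + 22801) - 77 = 22898 - 77 = 22821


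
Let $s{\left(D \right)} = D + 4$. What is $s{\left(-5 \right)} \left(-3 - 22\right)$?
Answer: $25$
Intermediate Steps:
$s{\left(D \right)} = 4 + D$
$s{\left(-5 \right)} \left(-3 - 22\right) = \left(4 - 5\right) \left(-3 - 22\right) = \left(-1\right) \left(-25\right) = 25$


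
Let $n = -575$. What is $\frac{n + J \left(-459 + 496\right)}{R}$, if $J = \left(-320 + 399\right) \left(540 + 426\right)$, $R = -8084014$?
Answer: $- \frac{2823043}{8084014} \approx -0.34921$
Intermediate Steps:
$J = 76314$ ($J = 79 \cdot 966 = 76314$)
$\frac{n + J \left(-459 + 496\right)}{R} = \frac{-575 + 76314 \left(-459 + 496\right)}{-8084014} = \left(-575 + 76314 \cdot 37\right) \left(- \frac{1}{8084014}\right) = \left(-575 + 2823618\right) \left(- \frac{1}{8084014}\right) = 2823043 \left(- \frac{1}{8084014}\right) = - \frac{2823043}{8084014}$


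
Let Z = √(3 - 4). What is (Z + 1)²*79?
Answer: 158*I ≈ 158.0*I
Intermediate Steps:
Z = I (Z = √(-1) = I ≈ 1.0*I)
(Z + 1)²*79 = (I + 1)²*79 = (1 + I)²*79 = 79*(1 + I)²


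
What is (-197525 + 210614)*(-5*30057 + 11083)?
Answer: -1822014978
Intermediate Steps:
(-197525 + 210614)*(-5*30057 + 11083) = 13089*(-150285 + 11083) = 13089*(-139202) = -1822014978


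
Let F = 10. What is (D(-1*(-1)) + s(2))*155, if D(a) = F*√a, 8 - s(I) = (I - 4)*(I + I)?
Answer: 4030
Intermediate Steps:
s(I) = 8 - 2*I*(-4 + I) (s(I) = 8 - (I - 4)*(I + I) = 8 - (-4 + I)*2*I = 8 - 2*I*(-4 + I))
D(a) = 10*√a
(D(-1*(-1)) + s(2))*155 = (10*√(-1*(-1)) + (8 - 2*2² + 8*2))*155 = (10*√1 + (8 - 2*4 + 16))*155 = (10*1 + (8 - 8 + 16))*155 = (10 + 16)*155 = 26*155 = 4030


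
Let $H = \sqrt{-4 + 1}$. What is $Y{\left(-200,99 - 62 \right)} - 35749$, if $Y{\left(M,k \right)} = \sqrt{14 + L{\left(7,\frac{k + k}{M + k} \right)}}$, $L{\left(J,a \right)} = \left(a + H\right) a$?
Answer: $-35749 + \frac{\sqrt{377442 - 12062 i \sqrt{3}}}{163} \approx -35745.0 - 0.10427 i$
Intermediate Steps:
$H = i \sqrt{3}$ ($H = \sqrt{-3} = i \sqrt{3} \approx 1.732 i$)
$L{\left(J,a \right)} = a \left(a + i \sqrt{3}\right)$ ($L{\left(J,a \right)} = \left(a + i \sqrt{3}\right) a = a \left(a + i \sqrt{3}\right)$)
$Y{\left(M,k \right)} = \sqrt{14 + \frac{2 k \left(i \sqrt{3} + \frac{2 k}{M + k}\right)}{M + k}}$ ($Y{\left(M,k \right)} = \sqrt{14 + \frac{k + k}{M + k} \left(\frac{k + k}{M + k} + i \sqrt{3}\right)} = \sqrt{14 + \frac{2 k}{M + k} \left(\frac{2 k}{M + k} + i \sqrt{3}\right)} = \sqrt{14 + \frac{2 k}{M + k} \left(i \sqrt{3} + \frac{2 k}{M + k}\right)} = \sqrt{14 + \frac{2 k \left(i \sqrt{3} + \frac{2 k}{M + k}\right)}{M + k}}$)
$Y{\left(-200,99 - 62 \right)} - 35749 = \sqrt{2} \sqrt{7 + \frac{\left(99 - 62\right) \left(2 \left(99 - 62\right) + i \sqrt{3} \left(-200 + \left(99 - 62\right)\right)\right)}{\left(-200 + \left(99 - 62\right)\right)^{2}}} - 35749 = \sqrt{2} \sqrt{7 + \frac{37 \left(2 \cdot 37 + i \sqrt{3} \left(-200 + 37\right)\right)}{\left(-200 + 37\right)^{2}}} - 35749 = \sqrt{2} \sqrt{7 + \frac{37 \left(74 + i \sqrt{3} \left(-163\right)\right)}{26569}} - 35749 = \sqrt{2} \sqrt{7 + 37 \cdot \frac{1}{26569} \left(74 - 163 i \sqrt{3}\right)} - 35749 = \sqrt{2} \sqrt{7 + \left(\frac{2738}{26569} - \frac{37 i \sqrt{3}}{163}\right)} - 35749 = \sqrt{2} \sqrt{\frac{188721}{26569} - \frac{37 i \sqrt{3}}{163}} - 35749 = -35749 + \sqrt{2} \sqrt{\frac{188721}{26569} - \frac{37 i \sqrt{3}}{163}}$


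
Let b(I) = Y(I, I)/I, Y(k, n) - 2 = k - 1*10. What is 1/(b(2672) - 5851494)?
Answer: -334/1954398663 ≈ -1.7090e-7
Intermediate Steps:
Y(k, n) = -8 + k (Y(k, n) = 2 + (k - 1*10) = 2 + (k - 10) = 2 + (-10 + k) = -8 + k)
b(I) = (-8 + I)/I
1/(b(2672) - 5851494) = 1/((-8 + 2672)/2672 - 5851494) = 1/((1/2672)*2664 - 5851494) = 1/(333/334 - 5851494) = 1/(-1954398663/334) = -334/1954398663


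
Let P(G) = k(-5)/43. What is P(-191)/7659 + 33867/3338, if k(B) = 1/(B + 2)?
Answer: 33460965199/3297980718 ≈ 10.146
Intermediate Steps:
k(B) = 1/(2 + B)
P(G) = -1/129 (P(G) = 1/((2 - 5)*43) = (1/43)/(-3) = -⅓*1/43 = -1/129)
P(-191)/7659 + 33867/3338 = -1/129/7659 + 33867/3338 = -1/129*1/7659 + 33867*(1/3338) = -1/988011 + 33867/3338 = 33460965199/3297980718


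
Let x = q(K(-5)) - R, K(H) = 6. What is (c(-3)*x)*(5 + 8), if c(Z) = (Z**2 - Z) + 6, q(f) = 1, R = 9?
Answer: -1872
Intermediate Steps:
x = -8 (x = 1 - 1*9 = 1 - 9 = -8)
c(Z) = 6 + Z**2 - Z
(c(-3)*x)*(5 + 8) = ((6 + (-3)**2 - 1*(-3))*(-8))*(5 + 8) = ((6 + 9 + 3)*(-8))*13 = (18*(-8))*13 = -144*13 = -1872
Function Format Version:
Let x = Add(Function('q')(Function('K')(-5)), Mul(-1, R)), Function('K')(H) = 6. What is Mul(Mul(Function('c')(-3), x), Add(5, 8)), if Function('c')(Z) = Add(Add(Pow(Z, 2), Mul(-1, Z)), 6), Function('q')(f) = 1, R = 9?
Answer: -1872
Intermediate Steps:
x = -8 (x = Add(1, Mul(-1, 9)) = Add(1, -9) = -8)
Function('c')(Z) = Add(6, Pow(Z, 2), Mul(-1, Z))
Mul(Mul(Function('c')(-3), x), Add(5, 8)) = Mul(Mul(Add(6, Pow(-3, 2), Mul(-1, -3)), -8), Add(5, 8)) = Mul(Mul(Add(6, 9, 3), -8), 13) = Mul(Mul(18, -8), 13) = Mul(-144, 13) = -1872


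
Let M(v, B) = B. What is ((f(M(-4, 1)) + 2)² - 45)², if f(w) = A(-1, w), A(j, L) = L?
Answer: 1296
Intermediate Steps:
f(w) = w
((f(M(-4, 1)) + 2)² - 45)² = ((1 + 2)² - 45)² = (3² - 45)² = (9 - 45)² = (-36)² = 1296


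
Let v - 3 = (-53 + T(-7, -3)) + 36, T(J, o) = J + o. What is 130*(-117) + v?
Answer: -15234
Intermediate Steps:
v = -24 (v = 3 + ((-53 + (-7 - 3)) + 36) = 3 + ((-53 - 10) + 36) = 3 + (-63 + 36) = 3 - 27 = -24)
130*(-117) + v = 130*(-117) - 24 = -15210 - 24 = -15234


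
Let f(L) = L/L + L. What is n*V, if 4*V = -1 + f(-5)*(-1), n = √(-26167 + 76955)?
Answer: 3*√12697/2 ≈ 169.02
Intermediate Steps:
f(L) = 1 + L
n = 2*√12697 (n = √50788 = 2*√12697 ≈ 225.36)
V = ¾ (V = (-1 + (1 - 5)*(-1))/4 = (-1 - 4*(-1))/4 = (-1 + 4)/4 = (¼)*3 = ¾ ≈ 0.75000)
n*V = (2*√12697)*(¾) = 3*√12697/2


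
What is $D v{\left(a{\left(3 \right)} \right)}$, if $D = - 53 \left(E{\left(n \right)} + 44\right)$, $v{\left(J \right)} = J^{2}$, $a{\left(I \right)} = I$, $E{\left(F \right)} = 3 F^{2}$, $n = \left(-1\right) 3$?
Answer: $-33867$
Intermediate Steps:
$n = -3$
$D = -3763$ ($D = - 53 \left(3 \left(-3\right)^{2} + 44\right) = - 53 \left(3 \cdot 9 + 44\right) = - 53 \left(27 + 44\right) = \left(-53\right) 71 = -3763$)
$D v{\left(a{\left(3 \right)} \right)} = - 3763 \cdot 3^{2} = \left(-3763\right) 9 = -33867$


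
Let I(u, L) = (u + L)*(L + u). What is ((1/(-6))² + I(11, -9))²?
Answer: 21025/1296 ≈ 16.223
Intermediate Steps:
I(u, L) = (L + u)² (I(u, L) = (L + u)*(L + u) = (L + u)²)
((1/(-6))² + I(11, -9))² = ((1/(-6))² + (-9 + 11)²)² = ((1*(-⅙))² + 2²)² = ((-⅙)² + 4)² = (1/36 + 4)² = (145/36)² = 21025/1296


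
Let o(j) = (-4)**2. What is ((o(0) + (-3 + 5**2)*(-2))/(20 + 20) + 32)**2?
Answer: 97969/100 ≈ 979.69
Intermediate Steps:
o(j) = 16
((o(0) + (-3 + 5**2)*(-2))/(20 + 20) + 32)**2 = ((16 + (-3 + 5**2)*(-2))/(20 + 20) + 32)**2 = ((16 + (-3 + 25)*(-2))/40 + 32)**2 = ((16 + 22*(-2))*(1/40) + 32)**2 = ((16 - 44)*(1/40) + 32)**2 = (-28*1/40 + 32)**2 = (-7/10 + 32)**2 = (313/10)**2 = 97969/100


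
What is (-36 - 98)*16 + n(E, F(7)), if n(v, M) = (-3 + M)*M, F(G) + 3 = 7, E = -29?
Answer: -2140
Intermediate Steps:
F(G) = 4 (F(G) = -3 + 7 = 4)
n(v, M) = M*(-3 + M)
(-36 - 98)*16 + n(E, F(7)) = (-36 - 98)*16 + 4*(-3 + 4) = -134*16 + 4*1 = -2144 + 4 = -2140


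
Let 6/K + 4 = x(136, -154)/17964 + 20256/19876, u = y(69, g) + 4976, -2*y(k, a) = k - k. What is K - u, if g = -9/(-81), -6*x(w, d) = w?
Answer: -993842911846/199646549 ≈ -4978.0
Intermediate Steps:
x(w, d) = -w/6
g = ⅑ (g = -9*(-1/81) = ⅑ ≈ 0.11111)
y(k, a) = 0 (y(k, a) = -(k - k)/2 = -½*0 = 0)
u = 4976 (u = 0 + 4976 = 4976)
K = -401684022/199646549 (K = 6/(-4 + (-⅙*136/17964 + 20256/19876)) = 6/(-4 + (-68/3*1/17964 + 20256*(1/19876))) = 6/(-4 + (-17/13473 + 5064/4969)) = 6/(-4 + 68142799/66947337) = 6/(-199646549/66947337) = 6*(-66947337/199646549) = -401684022/199646549 ≈ -2.0120)
K - u = -401684022/199646549 - 1*4976 = -401684022/199646549 - 4976 = -993842911846/199646549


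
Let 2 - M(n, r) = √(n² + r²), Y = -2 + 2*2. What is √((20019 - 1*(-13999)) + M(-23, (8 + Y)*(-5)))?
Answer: √(34020 - √3029) ≈ 184.30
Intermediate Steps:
Y = 2 (Y = -2 + 4 = 2)
M(n, r) = 2 - √(n² + r²)
√((20019 - 1*(-13999)) + M(-23, (8 + Y)*(-5))) = √((20019 - 1*(-13999)) + (2 - √((-23)² + ((8 + 2)*(-5))²))) = √((20019 + 13999) + (2 - √(529 + (10*(-5))²))) = √(34018 + (2 - √(529 + (-50)²))) = √(34018 + (2 - √(529 + 2500))) = √(34018 + (2 - √3029)) = √(34020 - √3029)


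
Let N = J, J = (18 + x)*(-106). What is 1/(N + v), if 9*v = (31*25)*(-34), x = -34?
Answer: -9/11086 ≈ -0.00081183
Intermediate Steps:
J = 1696 (J = (18 - 34)*(-106) = -16*(-106) = 1696)
N = 1696
v = -26350/9 (v = ((31*25)*(-34))/9 = (775*(-34))/9 = (1/9)*(-26350) = -26350/9 ≈ -2927.8)
1/(N + v) = 1/(1696 - 26350/9) = 1/(-11086/9) = -9/11086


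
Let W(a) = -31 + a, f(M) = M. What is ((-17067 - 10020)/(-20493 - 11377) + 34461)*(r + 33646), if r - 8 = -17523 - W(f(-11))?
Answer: 17762792266161/31870 ≈ 5.5735e+8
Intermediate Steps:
r = -17473 (r = 8 + (-17523 - (-31 - 11)) = 8 + (-17523 - 1*(-42)) = 8 + (-17523 + 42) = 8 - 17481 = -17473)
((-17067 - 10020)/(-20493 - 11377) + 34461)*(r + 33646) = ((-17067 - 10020)/(-20493 - 11377) + 34461)*(-17473 + 33646) = (-27087/(-31870) + 34461)*16173 = (-27087*(-1/31870) + 34461)*16173 = (27087/31870 + 34461)*16173 = (1098299157/31870)*16173 = 17762792266161/31870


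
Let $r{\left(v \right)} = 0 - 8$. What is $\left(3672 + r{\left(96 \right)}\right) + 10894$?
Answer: $14558$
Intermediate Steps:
$r{\left(v \right)} = -8$ ($r{\left(v \right)} = 0 - 8 = -8$)
$\left(3672 + r{\left(96 \right)}\right) + 10894 = \left(3672 - 8\right) + 10894 = 3664 + 10894 = 14558$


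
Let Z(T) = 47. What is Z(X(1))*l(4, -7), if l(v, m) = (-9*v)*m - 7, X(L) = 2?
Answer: 11515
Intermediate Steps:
l(v, m) = -7 - 9*m*v (l(v, m) = -9*m*v - 7 = -7 - 9*m*v)
Z(X(1))*l(4, -7) = 47*(-7 - 9*(-7)*4) = 47*(-7 + 252) = 47*245 = 11515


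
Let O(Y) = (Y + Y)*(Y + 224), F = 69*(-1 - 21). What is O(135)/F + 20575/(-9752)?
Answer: -7076045/107272 ≈ -65.964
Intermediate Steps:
F = -1518 (F = 69*(-22) = -1518)
O(Y) = 2*Y*(224 + Y) (O(Y) = (2*Y)*(224 + Y) = 2*Y*(224 + Y))
O(135)/F + 20575/(-9752) = (2*135*(224 + 135))/(-1518) + 20575/(-9752) = (2*135*359)*(-1/1518) + 20575*(-1/9752) = 96930*(-1/1518) - 20575/9752 = -16155/253 - 20575/9752 = -7076045/107272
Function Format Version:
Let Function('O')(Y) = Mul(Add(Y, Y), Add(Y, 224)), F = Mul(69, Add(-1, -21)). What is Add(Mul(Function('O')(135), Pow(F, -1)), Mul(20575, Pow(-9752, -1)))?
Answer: Rational(-7076045, 107272) ≈ -65.964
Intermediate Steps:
F = -1518 (F = Mul(69, -22) = -1518)
Function('O')(Y) = Mul(2, Y, Add(224, Y)) (Function('O')(Y) = Mul(Mul(2, Y), Add(224, Y)) = Mul(2, Y, Add(224, Y)))
Add(Mul(Function('O')(135), Pow(F, -1)), Mul(20575, Pow(-9752, -1))) = Add(Mul(Mul(2, 135, Add(224, 135)), Pow(-1518, -1)), Mul(20575, Pow(-9752, -1))) = Add(Mul(Mul(2, 135, 359), Rational(-1, 1518)), Mul(20575, Rational(-1, 9752))) = Add(Mul(96930, Rational(-1, 1518)), Rational(-20575, 9752)) = Add(Rational(-16155, 253), Rational(-20575, 9752)) = Rational(-7076045, 107272)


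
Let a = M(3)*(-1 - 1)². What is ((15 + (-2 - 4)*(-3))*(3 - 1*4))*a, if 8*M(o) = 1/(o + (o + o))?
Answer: -11/6 ≈ -1.8333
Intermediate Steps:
M(o) = 1/(24*o) (M(o) = 1/(8*(o + (o + o))) = 1/(8*(o + 2*o)) = 1/(8*((3*o))) = (1/(3*o))/8 = 1/(24*o))
a = 1/18 (a = ((1/24)/3)*(-1 - 1)² = ((1/24)*(⅓))*(-2)² = (1/72)*4 = 1/18 ≈ 0.055556)
((15 + (-2 - 4)*(-3))*(3 - 1*4))*a = ((15 + (-2 - 4)*(-3))*(3 - 1*4))*(1/18) = ((15 - 6*(-3))*(3 - 4))*(1/18) = ((15 + 18)*(-1))*(1/18) = (33*(-1))*(1/18) = -33*1/18 = -11/6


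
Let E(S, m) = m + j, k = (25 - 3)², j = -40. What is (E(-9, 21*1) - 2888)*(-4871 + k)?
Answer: 12753009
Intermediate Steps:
k = 484 (k = 22² = 484)
E(S, m) = -40 + m (E(S, m) = m - 40 = -40 + m)
(E(-9, 21*1) - 2888)*(-4871 + k) = ((-40 + 21*1) - 2888)*(-4871 + 484) = ((-40 + 21) - 2888)*(-4387) = (-19 - 2888)*(-4387) = -2907*(-4387) = 12753009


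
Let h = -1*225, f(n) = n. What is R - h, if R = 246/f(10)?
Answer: 1248/5 ≈ 249.60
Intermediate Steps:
h = -225
R = 123/5 (R = 246/10 = 246*(1/10) = 123/5 ≈ 24.600)
R - h = 123/5 - 1*(-225) = 123/5 + 225 = 1248/5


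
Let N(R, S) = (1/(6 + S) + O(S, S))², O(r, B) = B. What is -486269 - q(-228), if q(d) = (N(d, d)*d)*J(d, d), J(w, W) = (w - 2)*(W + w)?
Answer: 1701835811159099/1369 ≈ 1.2431e+12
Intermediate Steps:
N(R, S) = (S + 1/(6 + S))² (N(R, S) = (1/(6 + S) + S)² = (S + 1/(6 + S))²)
J(w, W) = (-2 + w)*(W + w)
q(d) = d*(1 + d² + 6*d)²*(-4*d + 2*d²)/(6 + d)² (q(d) = (((1 + d² + 6*d)²/(6 + d)²)*d)*(d² - 2*d - 2*d + d*d) = (d*(1 + d² + 6*d)²/(6 + d)²)*(d² - 2*d - 2*d + d²) = (d*(1 + d² + 6*d)²/(6 + d)²)*(-4*d + 2*d²) = d*(1 + d² + 6*d)²*(-4*d + 2*d²)/(6 + d)²)
-486269 - q(-228) = -486269 - 2*(-228)²*(1 + (-228)² + 6*(-228))²*(-2 - 228)/(6 - 228)² = -486269 - 2*51984*(1 + 51984 - 1368)²*(-230)/(-222)² = -486269 - 2*51984*50617²*(-230)/49284 = -486269 - 2*51984*2562080689*(-230)/49284 = -486269 - 1*(-1701836476861360/1369) = -486269 + 1701836476861360/1369 = 1701835811159099/1369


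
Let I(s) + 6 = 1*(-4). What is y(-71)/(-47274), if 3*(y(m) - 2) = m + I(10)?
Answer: 25/47274 ≈ 0.00052883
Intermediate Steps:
I(s) = -10 (I(s) = -6 + 1*(-4) = -6 - 4 = -10)
y(m) = -4/3 + m/3 (y(m) = 2 + (m - 10)/3 = 2 + (-10 + m)/3 = 2 + (-10/3 + m/3) = -4/3 + m/3)
y(-71)/(-47274) = (-4/3 + (⅓)*(-71))/(-47274) = (-4/3 - 71/3)*(-1/47274) = -25*(-1/47274) = 25/47274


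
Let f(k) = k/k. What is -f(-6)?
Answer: -1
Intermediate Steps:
f(k) = 1
-f(-6) = -1*1 = -1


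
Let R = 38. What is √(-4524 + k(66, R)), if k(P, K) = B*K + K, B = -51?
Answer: 2*I*√1606 ≈ 80.15*I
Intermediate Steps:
k(P, K) = -50*K (k(P, K) = -51*K + K = -50*K)
√(-4524 + k(66, R)) = √(-4524 - 50*38) = √(-4524 - 1900) = √(-6424) = 2*I*√1606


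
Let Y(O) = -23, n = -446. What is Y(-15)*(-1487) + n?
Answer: 33755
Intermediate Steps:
Y(-15)*(-1487) + n = -23*(-1487) - 446 = 34201 - 446 = 33755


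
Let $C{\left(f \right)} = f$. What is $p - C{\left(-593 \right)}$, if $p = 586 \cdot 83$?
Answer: $49231$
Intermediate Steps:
$p = 48638$
$p - C{\left(-593 \right)} = 48638 - -593 = 48638 + 593 = 49231$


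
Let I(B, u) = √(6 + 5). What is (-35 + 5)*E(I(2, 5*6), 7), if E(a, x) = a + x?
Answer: -210 - 30*√11 ≈ -309.50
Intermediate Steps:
I(B, u) = √11
(-35 + 5)*E(I(2, 5*6), 7) = (-35 + 5)*(√11 + 7) = -30*(7 + √11) = -210 - 30*√11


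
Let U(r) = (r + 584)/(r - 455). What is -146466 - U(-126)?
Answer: -85096288/581 ≈ -1.4647e+5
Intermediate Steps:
U(r) = (584 + r)/(-455 + r)
-146466 - U(-126) = -146466 - (584 - 126)/(-455 - 126) = -146466 - 458/(-581) = -146466 - (-1)*458/581 = -146466 - 1*(-458/581) = -146466 + 458/581 = -85096288/581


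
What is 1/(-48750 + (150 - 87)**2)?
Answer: -1/44781 ≈ -2.2331e-5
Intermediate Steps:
1/(-48750 + (150 - 87)**2) = 1/(-48750 + 63**2) = 1/(-48750 + 3969) = 1/(-44781) = -1/44781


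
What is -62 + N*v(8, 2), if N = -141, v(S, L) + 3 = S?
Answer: -767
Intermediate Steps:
v(S, L) = -3 + S
-62 + N*v(8, 2) = -62 - 141*(-3 + 8) = -62 - 141*5 = -62 - 705 = -767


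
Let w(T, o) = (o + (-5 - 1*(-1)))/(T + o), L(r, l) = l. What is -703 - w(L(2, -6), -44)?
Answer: -17599/25 ≈ -703.96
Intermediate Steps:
w(T, o) = (-4 + o)/(T + o) (w(T, o) = (o + (-5 + 1))/(T + o) = (o - 4)/(T + o) = (-4 + o)/(T + o))
-703 - w(L(2, -6), -44) = -703 - (-4 - 44)/(-6 - 44) = -703 - (-48)/(-50) = -703 - (-1)*(-48)/50 = -703 - 1*24/25 = -703 - 24/25 = -17599/25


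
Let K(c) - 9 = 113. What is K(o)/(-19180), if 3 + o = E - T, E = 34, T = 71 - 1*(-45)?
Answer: -61/9590 ≈ -0.0063608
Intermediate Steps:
T = 116 (T = 71 + 45 = 116)
o = -85 (o = -3 + (34 - 1*116) = -3 + (34 - 116) = -3 - 82 = -85)
K(c) = 122 (K(c) = 9 + 113 = 122)
K(o)/(-19180) = 122/(-19180) = 122*(-1/19180) = -61/9590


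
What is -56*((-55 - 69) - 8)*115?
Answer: 850080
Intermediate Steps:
-56*((-55 - 69) - 8)*115 = -56*(-124 - 8)*115 = -56*(-132)*115 = 7392*115 = 850080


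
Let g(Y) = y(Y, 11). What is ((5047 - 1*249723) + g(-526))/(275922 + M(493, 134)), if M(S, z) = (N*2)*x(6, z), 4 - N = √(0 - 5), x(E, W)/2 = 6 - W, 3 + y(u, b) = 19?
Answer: -16751503210/18752069649 + 31316480*I*√5/18752069649 ≈ -0.89332 + 0.0037343*I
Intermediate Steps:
y(u, b) = 16 (y(u, b) = -3 + 19 = 16)
g(Y) = 16
x(E, W) = 12 - 2*W (x(E, W) = 2*(6 - W) = 12 - 2*W)
N = 4 - I*√5 (N = 4 - √(0 - 5) = 4 - √(-5) = 4 - I*√5 ≈ 4.0 - 2.2361*I)
M(S, z) = (8 - 2*I*√5)*(12 - 2*z) (M(S, z) = ((4 - I*√5)*2)*(12 - 2*z) = (8 - 2*I*√5)*(12 - 2*z))
((5047 - 1*249723) + g(-526))/(275922 + M(493, 134)) = ((5047 - 1*249723) + 16)/(275922 - 4*(-6 + 134)*(4 - I*√5)) = ((5047 - 249723) + 16)/(275922 - 4*128*(4 - I*√5)) = (-244676 + 16)/(275922 + (-2048 + 512*I*√5)) = -244660/(273874 + 512*I*√5)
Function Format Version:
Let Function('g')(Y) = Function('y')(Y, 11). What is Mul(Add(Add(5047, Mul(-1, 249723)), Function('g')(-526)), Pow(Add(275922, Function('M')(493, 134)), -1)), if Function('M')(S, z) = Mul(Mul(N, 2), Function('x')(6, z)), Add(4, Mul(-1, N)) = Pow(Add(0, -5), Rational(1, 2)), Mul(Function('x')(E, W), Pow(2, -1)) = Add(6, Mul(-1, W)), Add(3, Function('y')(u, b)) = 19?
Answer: Add(Rational(-16751503210, 18752069649), Mul(Rational(31316480, 18752069649), I, Pow(5, Rational(1, 2)))) ≈ Add(-0.89332, Mul(0.0037343, I))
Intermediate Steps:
Function('y')(u, b) = 16 (Function('y')(u, b) = Add(-3, 19) = 16)
Function('g')(Y) = 16
Function('x')(E, W) = Add(12, Mul(-2, W)) (Function('x')(E, W) = Mul(2, Add(6, Mul(-1, W))) = Add(12, Mul(-2, W)))
N = Add(4, Mul(-1, I, Pow(5, Rational(1, 2)))) (N = Add(4, Mul(-1, Pow(Add(0, -5), Rational(1, 2)))) = Add(4, Mul(-1, Pow(-5, Rational(1, 2)))) = Add(4, Mul(-1, Mul(I, Pow(5, Rational(1, 2))))) = Add(4, Mul(-1, I, Pow(5, Rational(1, 2)))) ≈ Add(4.0000, Mul(-2.2361, I)))
Function('M')(S, z) = Mul(Add(8, Mul(-2, I, Pow(5, Rational(1, 2)))), Add(12, Mul(-2, z))) (Function('M')(S, z) = Mul(Mul(Add(4, Mul(-1, I, Pow(5, Rational(1, 2)))), 2), Add(12, Mul(-2, z))) = Mul(Add(8, Mul(-2, I, Pow(5, Rational(1, 2)))), Add(12, Mul(-2, z))))
Mul(Add(Add(5047, Mul(-1, 249723)), Function('g')(-526)), Pow(Add(275922, Function('M')(493, 134)), -1)) = Mul(Add(Add(5047, Mul(-1, 249723)), 16), Pow(Add(275922, Mul(-4, Add(-6, 134), Add(4, Mul(-1, I, Pow(5, Rational(1, 2)))))), -1)) = Mul(Add(Add(5047, -249723), 16), Pow(Add(275922, Mul(-4, 128, Add(4, Mul(-1, I, Pow(5, Rational(1, 2)))))), -1)) = Mul(Add(-244676, 16), Pow(Add(275922, Add(-2048, Mul(512, I, Pow(5, Rational(1, 2))))), -1)) = Mul(-244660, Pow(Add(273874, Mul(512, I, Pow(5, Rational(1, 2)))), -1))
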